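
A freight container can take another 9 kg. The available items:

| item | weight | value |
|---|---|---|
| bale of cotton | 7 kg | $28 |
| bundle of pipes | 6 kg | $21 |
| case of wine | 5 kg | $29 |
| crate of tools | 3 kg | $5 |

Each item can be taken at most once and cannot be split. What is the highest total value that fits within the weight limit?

$34

Check high-value combinations within 9 kg:
- case of wine+crate of tools: weight 5+3=8, value 29+5=34
- case of wine: weight 5, value 29
- bale of cotton: weight 7, value 28
Best: $34.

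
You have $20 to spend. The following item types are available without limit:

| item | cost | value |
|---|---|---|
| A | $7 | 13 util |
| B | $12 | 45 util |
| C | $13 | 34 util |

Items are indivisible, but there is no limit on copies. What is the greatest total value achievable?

Best value-per-unit is B at 45/12; filling with it alone gives 1×45 = 45.
Optimal mix: 1×A + 1×B → cost 19, value 58.

58 util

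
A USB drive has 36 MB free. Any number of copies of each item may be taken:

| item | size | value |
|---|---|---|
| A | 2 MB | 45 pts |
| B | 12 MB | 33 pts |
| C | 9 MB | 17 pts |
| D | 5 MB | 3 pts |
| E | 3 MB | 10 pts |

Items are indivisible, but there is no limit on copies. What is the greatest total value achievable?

810 pts

Best value-per-unit is A at 45/2, and filling with it alone uses size 18×2=36. No mix of the others beats 18×45 = 810.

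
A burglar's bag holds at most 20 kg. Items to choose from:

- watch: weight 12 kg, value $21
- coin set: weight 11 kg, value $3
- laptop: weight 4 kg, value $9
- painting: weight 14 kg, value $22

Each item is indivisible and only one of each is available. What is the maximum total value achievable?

$31

This is a 0/1 knapsack; check combinations near the capacity.
- laptop+painting: weight 4+14=18, value 9+22=31
- watch+laptop: weight 12+4=16, value 21+9=30
- painting: weight 14, value 22
- watch: weight 12, value 21
Best: $31.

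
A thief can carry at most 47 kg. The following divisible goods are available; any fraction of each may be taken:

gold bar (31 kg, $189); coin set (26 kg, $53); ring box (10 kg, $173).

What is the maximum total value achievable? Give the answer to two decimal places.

Take in order of value per unit:
- ring box (173/10 per unit): all 10 → value 173, running total 173.00
- gold bar (189/31 per unit): all 31 → value 189, running total 362.00
- coin set (53/26 per unit): 6 of 26 → value 6×53/26 = 12.2308, running total 374.23
Total 374.23.

374.23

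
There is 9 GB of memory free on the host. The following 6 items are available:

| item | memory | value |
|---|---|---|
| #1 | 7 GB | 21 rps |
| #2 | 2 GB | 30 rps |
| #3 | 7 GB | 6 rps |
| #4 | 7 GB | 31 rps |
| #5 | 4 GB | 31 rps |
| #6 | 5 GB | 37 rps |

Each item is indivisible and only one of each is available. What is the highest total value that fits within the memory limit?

Check high-value combinations within 9 GB:
- #5+#6: memory 4+5=9, value 31+37=68
- #2+#6: memory 2+5=7, value 30+37=67
- #2+#5: memory 2+4=6, value 30+31=61
Best: 68 rps.

68 rps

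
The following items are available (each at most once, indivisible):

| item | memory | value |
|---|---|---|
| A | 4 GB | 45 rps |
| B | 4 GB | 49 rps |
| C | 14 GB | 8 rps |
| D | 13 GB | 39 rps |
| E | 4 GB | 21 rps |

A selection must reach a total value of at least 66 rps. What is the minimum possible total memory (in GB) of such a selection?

8

Subsets with value ≥ 66, sorted by total memory:
- A+B: memory 8, value 94
- B+E: memory 8, value 70
- A+E: memory 8, value 66
- A+B+E: memory 12, value 115
Minimum memory: 8 GB.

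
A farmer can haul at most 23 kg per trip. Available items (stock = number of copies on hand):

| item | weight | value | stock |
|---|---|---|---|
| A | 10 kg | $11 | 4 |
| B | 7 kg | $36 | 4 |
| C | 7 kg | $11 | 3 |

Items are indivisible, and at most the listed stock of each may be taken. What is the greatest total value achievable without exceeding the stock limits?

Top feasible selections:
- 3×B: weight 21, value 108
- 2×B + 1×C: weight 21, value 83
Best: $108.

$108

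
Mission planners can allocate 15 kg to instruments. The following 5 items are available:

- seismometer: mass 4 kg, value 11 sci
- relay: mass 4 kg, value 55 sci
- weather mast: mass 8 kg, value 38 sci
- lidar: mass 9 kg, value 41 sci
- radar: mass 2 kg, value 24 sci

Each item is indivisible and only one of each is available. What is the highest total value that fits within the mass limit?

120 sci

Check high-value combinations within 15 kg:
- relay+lidar+radar: mass 4+9+2=15, value 55+41+24=120
- relay+weather mast+radar: mass 4+8+2=14, value 55+38+24=117
- relay+lidar: mass 4+9=13, value 55+41=96
Best: 120 sci.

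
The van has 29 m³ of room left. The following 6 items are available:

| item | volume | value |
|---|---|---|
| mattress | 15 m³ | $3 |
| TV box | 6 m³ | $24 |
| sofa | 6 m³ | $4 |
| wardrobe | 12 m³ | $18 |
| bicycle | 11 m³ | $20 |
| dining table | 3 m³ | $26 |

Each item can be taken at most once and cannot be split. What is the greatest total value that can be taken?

Check high-value combinations within 29 m³:
- TV box+sofa+bicycle+dining table: volume 6+6+11+3=26, value 24+4+20+26=74
- TV box+sofa+wardrobe+dining table: volume 6+6+12+3=27, value 24+4+18+26=72
- TV box+bicycle+dining table: volume 6+11+3=20, value 24+20+26=70
- TV box+wardrobe+dining table: volume 6+12+3=21, value 24+18+26=68
- wardrobe+bicycle+dining table: volume 12+11+3=26, value 18+20+26=64
Best: $74.

$74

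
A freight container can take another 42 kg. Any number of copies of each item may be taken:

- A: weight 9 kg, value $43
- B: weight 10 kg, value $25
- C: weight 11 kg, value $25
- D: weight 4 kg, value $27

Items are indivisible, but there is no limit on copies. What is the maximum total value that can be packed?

$270

Best value-per-unit is D at 27/4, and filling with it alone uses weight 10×4=40. No mix of the others beats 10×27 = 270.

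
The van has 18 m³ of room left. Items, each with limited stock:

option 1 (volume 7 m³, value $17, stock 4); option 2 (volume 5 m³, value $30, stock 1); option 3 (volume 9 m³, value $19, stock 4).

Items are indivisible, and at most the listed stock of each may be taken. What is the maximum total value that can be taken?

$49

Top feasible selections:
- 1×option 2 + 1×option 3: volume 14, value 49
- 1×option 1 + 1×option 2: volume 12, value 47
- 2×option 3: volume 18, value 38
Best: $49.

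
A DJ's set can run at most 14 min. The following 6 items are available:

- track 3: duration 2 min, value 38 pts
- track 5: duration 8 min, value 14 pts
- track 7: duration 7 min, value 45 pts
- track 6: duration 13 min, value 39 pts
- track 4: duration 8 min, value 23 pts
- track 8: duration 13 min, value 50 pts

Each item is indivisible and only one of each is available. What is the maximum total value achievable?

83 pts

Check high-value combinations within 14 min:
- track 3+track 7: duration 2+7=9, value 38+45=83
- track 3+track 4: duration 2+8=10, value 38+23=61
- track 3+track 5: duration 2+8=10, value 38+14=52
- track 8: duration 13, value 50
Best: 83 pts.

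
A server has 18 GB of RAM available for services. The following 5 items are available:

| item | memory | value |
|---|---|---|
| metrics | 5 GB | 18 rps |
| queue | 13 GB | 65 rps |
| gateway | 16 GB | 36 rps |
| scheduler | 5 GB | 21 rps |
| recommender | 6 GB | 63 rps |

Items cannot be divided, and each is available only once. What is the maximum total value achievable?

This is a 0/1 knapsack; check combinations near the capacity.
- metrics+scheduler+recommender: memory 5+5+6=16, value 18+21+63=102
- queue+scheduler: memory 13+5=18, value 65+21=86
- scheduler+recommender: memory 5+6=11, value 21+63=84
- metrics+queue: memory 5+13=18, value 18+65=83
- metrics+recommender: memory 5+6=11, value 18+63=81
Best: 102 rps.

102 rps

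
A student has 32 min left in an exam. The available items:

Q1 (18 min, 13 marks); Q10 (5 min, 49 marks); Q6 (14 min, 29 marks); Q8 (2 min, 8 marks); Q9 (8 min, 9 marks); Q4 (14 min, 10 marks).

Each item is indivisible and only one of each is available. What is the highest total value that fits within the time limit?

This is a 0/1 knapsack; check combinations near the capacity.
- Q10+Q6+Q8+Q9: time 5+14+2+8=29, value 49+29+8+9=95
- Q10+Q6+Q9: time 5+14+8=27, value 49+29+9=87
- Q10+Q6+Q8: time 5+14+2=21, value 49+29+8=86
- Q10+Q6: time 5+14=19, value 49+29=78
- Q10+Q8+Q9+Q4: time 5+2+8+14=29, value 49+8+9+10=76
Best: 95 marks.

95 marks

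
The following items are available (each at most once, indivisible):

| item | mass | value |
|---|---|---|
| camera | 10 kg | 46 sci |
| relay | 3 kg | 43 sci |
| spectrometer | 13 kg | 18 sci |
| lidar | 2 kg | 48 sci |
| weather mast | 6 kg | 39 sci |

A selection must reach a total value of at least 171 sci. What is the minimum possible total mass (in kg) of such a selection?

21

Subsets with value ≥ 171, sorted by total mass:
- camera+relay+lidar+weather mast: mass 21, value 176
- camera+relay+spectrometer+lidar+weather mast: mass 34, value 194
Minimum mass: 21 kg.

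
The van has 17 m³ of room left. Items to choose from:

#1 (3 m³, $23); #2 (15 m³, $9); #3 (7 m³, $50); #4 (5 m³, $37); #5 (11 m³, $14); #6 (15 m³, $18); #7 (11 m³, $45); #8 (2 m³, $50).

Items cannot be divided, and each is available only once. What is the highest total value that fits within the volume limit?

Check high-value combinations within 17 m³:
- #1+#3+#4+#8: volume 3+7+5+2=17, value 23+50+37+50=160
- #3+#4+#8: volume 7+5+2=14, value 50+37+50=137
- #1+#3+#8: volume 3+7+2=12, value 23+50+50=123
- #1+#7+#8: volume 3+11+2=16, value 23+45+50=118
- #1+#4+#8: volume 3+5+2=10, value 23+37+50=110
Best: $160.

$160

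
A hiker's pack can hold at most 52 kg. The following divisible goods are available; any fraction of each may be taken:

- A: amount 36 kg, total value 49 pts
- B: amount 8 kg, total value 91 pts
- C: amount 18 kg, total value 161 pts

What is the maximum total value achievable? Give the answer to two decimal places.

Take in order of value per unit:
- B (91/8 per unit): all 8 → value 91, running total 91.00
- C (161/18 per unit): all 18 → value 161, running total 252.00
- A (49/36 per unit): 26 of 36 → value 26×49/36 = 35.3889, running total 287.39
Total 287.39.

287.39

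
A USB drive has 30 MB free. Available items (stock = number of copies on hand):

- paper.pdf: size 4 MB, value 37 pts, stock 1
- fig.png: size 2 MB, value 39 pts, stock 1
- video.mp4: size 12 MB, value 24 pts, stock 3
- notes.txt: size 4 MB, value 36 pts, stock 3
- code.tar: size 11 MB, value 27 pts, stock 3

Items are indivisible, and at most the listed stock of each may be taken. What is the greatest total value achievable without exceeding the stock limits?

Best selections within size 30 and stock limits:
- 1×paper.pdf + 1×fig.png + 3×notes.txt + 1×code.tar: size 29, value 211
- 1×paper.pdf + 1×fig.png + 1×video.mp4 + 3×notes.txt: size 30, value 208
- 1×paper.pdf + 1×fig.png + 3×notes.txt: size 18, value 184
- 1×paper.pdf + 1×fig.png + 2×notes.txt + 1×code.tar: size 25, value 175
Best: 211 pts.

211 pts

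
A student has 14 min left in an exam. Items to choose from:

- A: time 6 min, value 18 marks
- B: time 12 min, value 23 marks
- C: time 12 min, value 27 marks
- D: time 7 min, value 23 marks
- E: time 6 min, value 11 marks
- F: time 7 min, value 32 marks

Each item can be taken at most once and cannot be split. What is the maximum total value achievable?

Check high-value combinations within 14 min:
- D+F: time 7+7=14, value 23+32=55
- A+F: time 6+7=13, value 18+32=50
- E+F: time 6+7=13, value 11+32=43
Best: 55 marks.

55 marks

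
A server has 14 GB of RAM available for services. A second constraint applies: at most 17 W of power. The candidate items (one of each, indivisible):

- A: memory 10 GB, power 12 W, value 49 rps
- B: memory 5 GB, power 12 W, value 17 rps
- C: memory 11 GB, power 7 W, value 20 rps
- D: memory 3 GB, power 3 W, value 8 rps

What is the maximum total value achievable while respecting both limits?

Feasible sets respecting both limits:
- A+D: memory 13, power 15, value 57
- A: memory 10, power 12, value 49
- C+D: memory 14, power 10, value 28
Best: 57 rps.

57 rps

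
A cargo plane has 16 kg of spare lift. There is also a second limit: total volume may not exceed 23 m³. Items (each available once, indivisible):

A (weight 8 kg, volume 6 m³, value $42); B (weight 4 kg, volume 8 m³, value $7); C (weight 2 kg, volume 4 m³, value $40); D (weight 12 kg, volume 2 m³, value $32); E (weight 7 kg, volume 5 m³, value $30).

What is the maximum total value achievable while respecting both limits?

Feasible sets respecting both limits:
- A+B+C: weight 14, volume 18, value 89
- A+C: weight 10, volume 10, value 82
- B+C+E: weight 13, volume 17, value 77
Best: $89.

$89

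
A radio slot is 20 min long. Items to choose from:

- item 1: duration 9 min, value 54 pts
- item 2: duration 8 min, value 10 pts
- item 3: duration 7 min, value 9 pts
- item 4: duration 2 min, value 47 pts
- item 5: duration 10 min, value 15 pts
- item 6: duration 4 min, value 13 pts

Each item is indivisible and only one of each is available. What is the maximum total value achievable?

This is a 0/1 knapsack; check combinations near the capacity.
- item 1+item 4+item 6: duration 9+2+4=15, value 54+47+13=114
- item 1+item 2+item 4: duration 9+8+2=19, value 54+10+47=111
- item 1+item 3+item 4: duration 9+7+2=18, value 54+9+47=110
Best: 114 pts.

114 pts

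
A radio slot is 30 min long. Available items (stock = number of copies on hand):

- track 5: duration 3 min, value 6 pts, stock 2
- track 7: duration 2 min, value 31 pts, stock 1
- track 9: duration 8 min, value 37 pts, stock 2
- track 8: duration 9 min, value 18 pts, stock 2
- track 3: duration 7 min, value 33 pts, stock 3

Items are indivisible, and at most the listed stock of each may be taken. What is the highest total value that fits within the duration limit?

Top feasible selections:
- 2×track 5 + 1×track 7 + 1×track 9 + 2×track 3: duration 30, value 146
- 1×track 5 + 1×track 7 + 2×track 9 + 1×track 3: duration 28, value 144
- 2×track 5 + 1×track 7 + 3×track 3: duration 29, value 142
Best: 146 pts.

146 pts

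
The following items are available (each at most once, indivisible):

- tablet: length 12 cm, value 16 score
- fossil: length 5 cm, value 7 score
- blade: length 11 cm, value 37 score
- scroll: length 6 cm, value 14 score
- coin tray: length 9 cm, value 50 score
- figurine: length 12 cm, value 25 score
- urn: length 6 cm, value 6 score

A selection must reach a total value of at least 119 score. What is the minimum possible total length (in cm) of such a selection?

Subsets with value ≥ 119, sorted by total length:
- fossil+blade+coin tray+figurine: length 37, value 119
- blade+scroll+coin tray+figurine: length 38, value 126
- fossil+blade+scroll+coin tray+figurine: length 43, value 133
- fossil+blade+coin tray+figurine+urn: length 43, value 125
Minimum length: 37 cm.

37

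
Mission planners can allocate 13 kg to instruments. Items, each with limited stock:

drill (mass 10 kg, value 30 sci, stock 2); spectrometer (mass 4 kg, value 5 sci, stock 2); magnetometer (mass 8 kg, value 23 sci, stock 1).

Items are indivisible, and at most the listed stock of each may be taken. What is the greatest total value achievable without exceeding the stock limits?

Top feasible selections:
- 1×drill: mass 10, value 30
- 1×spectrometer + 1×magnetometer: mass 12, value 28
- 1×magnetometer: mass 8, value 23
- 2×spectrometer: mass 8, value 10
Best: 30 sci.

30 sci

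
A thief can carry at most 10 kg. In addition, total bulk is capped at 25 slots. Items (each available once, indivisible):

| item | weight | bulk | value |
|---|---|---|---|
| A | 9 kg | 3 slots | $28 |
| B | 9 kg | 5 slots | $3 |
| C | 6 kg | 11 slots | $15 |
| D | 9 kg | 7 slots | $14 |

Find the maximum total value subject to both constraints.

Feasible sets respecting both limits:
- A: weight 9, bulk 3, value 28
- C: weight 6, bulk 11, value 15
- D: weight 9, bulk 7, value 14
- B: weight 9, bulk 5, value 3
Best: $28.

$28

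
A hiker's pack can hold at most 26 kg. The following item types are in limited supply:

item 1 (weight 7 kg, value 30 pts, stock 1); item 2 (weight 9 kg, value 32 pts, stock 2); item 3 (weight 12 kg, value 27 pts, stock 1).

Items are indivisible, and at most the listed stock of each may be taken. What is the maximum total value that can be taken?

Top feasible selections:
- 1×item 1 + 2×item 2: weight 25, value 94
- 2×item 2: weight 18, value 64
- 1×item 1 + 1×item 2: weight 16, value 62
- 1×item 2 + 1×item 3: weight 21, value 59
Best: 94 pts.

94 pts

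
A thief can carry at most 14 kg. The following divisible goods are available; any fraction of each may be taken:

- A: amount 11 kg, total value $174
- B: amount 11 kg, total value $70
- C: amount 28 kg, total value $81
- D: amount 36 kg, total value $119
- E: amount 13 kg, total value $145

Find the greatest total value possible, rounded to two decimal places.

Take in order of value per unit:
- A (174/11 per unit): all 11 → value 174, running total 174.00
- E (145/13 per unit): 3 of 13 → value 3×145/13 = 33.4615, running total 207.46
Total 207.46.

207.46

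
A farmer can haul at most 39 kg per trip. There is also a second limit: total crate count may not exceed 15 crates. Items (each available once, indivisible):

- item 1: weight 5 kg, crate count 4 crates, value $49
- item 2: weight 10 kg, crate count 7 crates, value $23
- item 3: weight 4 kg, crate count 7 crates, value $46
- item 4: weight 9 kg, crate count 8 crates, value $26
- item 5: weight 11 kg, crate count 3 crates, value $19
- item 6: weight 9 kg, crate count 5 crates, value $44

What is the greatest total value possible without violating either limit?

$114

Feasible sets respecting both limits:
- item 1+item 3+item 5: weight 20, crate count 14, value 114
- item 1+item 5+item 6: weight 25, crate count 12, value 112
- item 3+item 5+item 6: weight 24, crate count 15, value 109
Best: $114.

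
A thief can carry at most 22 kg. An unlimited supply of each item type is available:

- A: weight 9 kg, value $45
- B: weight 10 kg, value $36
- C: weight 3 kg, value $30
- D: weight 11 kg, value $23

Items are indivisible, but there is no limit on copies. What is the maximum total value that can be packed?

$210

Best value-per-unit is C at 30/3, and filling with it alone uses weight 7×3=21. No mix of the others beats 7×30 = 210.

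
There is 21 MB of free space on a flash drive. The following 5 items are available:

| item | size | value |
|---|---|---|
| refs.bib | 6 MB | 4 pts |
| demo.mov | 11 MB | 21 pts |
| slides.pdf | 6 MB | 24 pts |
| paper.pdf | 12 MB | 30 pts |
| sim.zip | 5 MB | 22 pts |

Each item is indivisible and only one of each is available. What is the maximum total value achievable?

54 pts

Check high-value combinations within 21 MB:
- slides.pdf+paper.pdf: size 6+12=18, value 24+30=54
- paper.pdf+sim.zip: size 12+5=17, value 30+22=52
- refs.bib+slides.pdf+sim.zip: size 6+6+5=17, value 4+24+22=50
Best: 54 pts.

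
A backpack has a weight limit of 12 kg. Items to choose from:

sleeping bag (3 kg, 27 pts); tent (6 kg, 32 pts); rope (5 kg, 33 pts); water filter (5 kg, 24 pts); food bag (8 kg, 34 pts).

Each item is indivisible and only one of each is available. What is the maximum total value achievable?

65 pts

This is a 0/1 knapsack; check combinations near the capacity.
- tent+rope: weight 6+5=11, value 32+33=65
- sleeping bag+food bag: weight 3+8=11, value 27+34=61
- sleeping bag+rope: weight 3+5=8, value 27+33=60
- sleeping bag+tent: weight 3+6=9, value 27+32=59
Best: 65 pts.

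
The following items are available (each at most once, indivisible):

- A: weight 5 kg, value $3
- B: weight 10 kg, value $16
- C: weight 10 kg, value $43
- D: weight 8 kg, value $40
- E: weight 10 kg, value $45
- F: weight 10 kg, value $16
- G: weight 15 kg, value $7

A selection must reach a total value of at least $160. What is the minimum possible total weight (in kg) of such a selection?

48

Subsets with value ≥ 160, sorted by total weight:
- B+C+D+E+F: weight 48, value 160
- A+B+C+D+E+F: weight 53, value 163
- B+C+D+E+F+G: weight 63, value 167
- A+B+C+D+E+F+G: weight 68, value 170
Minimum weight: 48 kg.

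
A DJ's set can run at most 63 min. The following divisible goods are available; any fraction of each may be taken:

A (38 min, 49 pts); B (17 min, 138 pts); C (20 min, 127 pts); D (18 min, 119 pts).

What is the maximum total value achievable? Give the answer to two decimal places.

394.32

Take in order of value per unit:
- B (138/17 per unit): all 17 → value 138, running total 138.00
- D (119/18 per unit): all 18 → value 119, running total 257.00
- C (127/20 per unit): all 20 → value 127, running total 384.00
- A (49/38 per unit): 8 of 38 → value 8×49/38 = 10.3158, running total 394.32
Total 394.32.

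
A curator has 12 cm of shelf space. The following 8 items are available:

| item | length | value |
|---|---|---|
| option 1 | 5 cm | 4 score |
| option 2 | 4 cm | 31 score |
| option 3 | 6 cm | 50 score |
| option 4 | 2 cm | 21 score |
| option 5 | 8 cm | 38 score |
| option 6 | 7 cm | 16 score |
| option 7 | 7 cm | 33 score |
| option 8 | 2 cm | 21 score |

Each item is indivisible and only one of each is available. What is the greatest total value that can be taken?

102 score

This is a 0/1 knapsack; check combinations near the capacity.
- option 2+option 3+option 4: length 4+6+2=12, value 31+50+21=102
- option 2+option 3+option 8: length 4+6+2=12, value 31+50+21=102
- option 3+option 4+option 8: length 6+2+2=10, value 50+21+21=92
Best: 102 score.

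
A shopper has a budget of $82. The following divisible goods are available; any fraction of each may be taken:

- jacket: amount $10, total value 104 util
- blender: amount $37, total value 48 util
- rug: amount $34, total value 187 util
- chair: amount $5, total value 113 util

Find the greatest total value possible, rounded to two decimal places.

446.81

Take in order of value per unit:
- chair (113/5 per unit): all 5 → value 113, running total 113.00
- jacket (104/10 per unit): all 10 → value 104, running total 217.00
- rug (187/34 per unit): all 34 → value 187, running total 404.00
- blender (48/37 per unit): 33 of 37 → value 33×48/37 = 42.8108, running total 446.81
Total 446.81.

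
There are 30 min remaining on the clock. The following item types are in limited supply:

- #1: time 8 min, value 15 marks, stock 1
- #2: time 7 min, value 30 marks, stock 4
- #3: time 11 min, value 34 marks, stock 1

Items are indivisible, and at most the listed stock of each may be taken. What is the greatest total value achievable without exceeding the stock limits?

120 marks

Best selections within time 30 and stock limits:
- 4×#2: time 28, value 120
- 1×#1 + 3×#2: time 29, value 105
- 2×#2 + 1×#3: time 25, value 94
Best: 120 marks.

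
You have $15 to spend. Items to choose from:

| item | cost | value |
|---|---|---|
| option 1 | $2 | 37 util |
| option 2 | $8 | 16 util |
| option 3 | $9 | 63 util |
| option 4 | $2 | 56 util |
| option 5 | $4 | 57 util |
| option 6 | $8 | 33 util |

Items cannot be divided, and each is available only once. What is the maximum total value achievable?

Check high-value combinations within $15:
- option 3+option 4+option 5: cost 9+2+4=15, value 63+56+57=176
- option 1+option 3+option 5: cost 2+9+4=15, value 37+63+57=157
- option 1+option 3+option 4: cost 2+9+2=13, value 37+63+56=156
- option 1+option 4+option 5: cost 2+2+4=8, value 37+56+57=150
Best: 176 util.

176 util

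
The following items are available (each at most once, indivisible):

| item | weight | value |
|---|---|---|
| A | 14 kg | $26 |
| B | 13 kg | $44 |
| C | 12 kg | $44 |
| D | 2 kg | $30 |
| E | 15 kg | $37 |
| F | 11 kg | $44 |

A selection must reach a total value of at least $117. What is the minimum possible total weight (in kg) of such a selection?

25

Subsets with value ≥ 117, sorted by total weight:
- C+D+F: weight 25, value 118
- B+D+F: weight 26, value 118
- B+C+D: weight 27, value 118
Minimum weight: 25 kg.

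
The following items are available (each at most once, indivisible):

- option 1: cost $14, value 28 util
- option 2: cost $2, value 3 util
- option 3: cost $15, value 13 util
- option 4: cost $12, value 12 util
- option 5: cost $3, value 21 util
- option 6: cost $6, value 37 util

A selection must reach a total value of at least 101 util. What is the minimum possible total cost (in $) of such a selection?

37

Subsets with value ≥ 101, sorted by total cost:
- option 1+option 2+option 4+option 5+option 6: cost 37, value 101
- option 1+option 2+option 3+option 5+option 6: cost 40, value 102
- option 1+option 3+option 4+option 5+option 6: cost 50, value 111
- option 1+option 2+option 3+option 4+option 5+option 6: cost 52, value 114
Minimum cost: 37 $.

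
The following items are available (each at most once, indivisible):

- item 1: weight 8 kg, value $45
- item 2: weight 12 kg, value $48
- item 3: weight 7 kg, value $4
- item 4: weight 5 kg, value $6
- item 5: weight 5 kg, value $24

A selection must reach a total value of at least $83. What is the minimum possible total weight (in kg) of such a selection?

20

Subsets with value ≥ 83, sorted by total weight:
- item 1+item 2: weight 20, value 93
- item 1+item 2+item 5: weight 25, value 117
- item 1+item 2+item 4: weight 25, value 99
Minimum weight: 20 kg.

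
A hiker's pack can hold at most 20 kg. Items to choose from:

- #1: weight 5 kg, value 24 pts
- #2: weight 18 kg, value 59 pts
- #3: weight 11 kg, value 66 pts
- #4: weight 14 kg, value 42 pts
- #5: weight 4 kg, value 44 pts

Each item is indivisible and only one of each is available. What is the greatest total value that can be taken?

134 pts

Check high-value combinations within 20 kg:
- #1+#3+#5: weight 5+11+4=20, value 24+66+44=134
- #3+#5: weight 11+4=15, value 66+44=110
- #1+#3: weight 5+11=16, value 24+66=90
- #4+#5: weight 14+4=18, value 42+44=86
Best: 134 pts.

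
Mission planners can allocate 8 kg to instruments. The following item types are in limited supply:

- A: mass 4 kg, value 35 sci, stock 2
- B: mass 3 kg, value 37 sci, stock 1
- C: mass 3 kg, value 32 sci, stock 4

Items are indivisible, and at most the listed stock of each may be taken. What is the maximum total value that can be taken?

Top feasible selections:
- 1×A + 1×B: mass 7, value 72
- 2×A: mass 8, value 70
- 1×B + 1×C: mass 6, value 69
Best: 72 sci.

72 sci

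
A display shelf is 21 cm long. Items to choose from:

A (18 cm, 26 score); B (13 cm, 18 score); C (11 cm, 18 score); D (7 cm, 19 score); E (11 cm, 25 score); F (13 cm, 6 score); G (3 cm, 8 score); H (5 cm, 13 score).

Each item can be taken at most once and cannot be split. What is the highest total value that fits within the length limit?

52 score

Check high-value combinations within 21 cm:
- D+E+G: length 7+11+3=21, value 19+25+8=52
- E+G+H: length 11+3+5=19, value 25+8+13=46
- C+D+G: length 11+7+3=21, value 18+19+8=45
Best: 52 score.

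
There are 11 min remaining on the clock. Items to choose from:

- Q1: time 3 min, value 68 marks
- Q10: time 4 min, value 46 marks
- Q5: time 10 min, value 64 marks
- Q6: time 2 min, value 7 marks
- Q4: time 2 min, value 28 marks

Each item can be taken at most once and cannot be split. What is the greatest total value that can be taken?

149 marks

Check high-value combinations within 11 min:
- Q1+Q10+Q6+Q4: time 3+4+2+2=11, value 68+46+7+28=149
- Q1+Q10+Q4: time 3+4+2=9, value 68+46+28=142
- Q1+Q10+Q6: time 3+4+2=9, value 68+46+7=121
- Q1+Q10: time 3+4=7, value 68+46=114
- Q1+Q6+Q4: time 3+2+2=7, value 68+7+28=103
Best: 149 marks.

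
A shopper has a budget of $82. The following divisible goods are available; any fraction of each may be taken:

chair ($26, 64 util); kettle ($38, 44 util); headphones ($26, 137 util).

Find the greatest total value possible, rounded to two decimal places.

235.74

Take in order of value per unit:
- headphones (137/26 per unit): all 26 → value 137, running total 137.00
- chair (64/26 per unit): all 26 → value 64, running total 201.00
- kettle (44/38 per unit): 30 of 38 → value 30×44/38 = 34.7368, running total 235.74
Total 235.74.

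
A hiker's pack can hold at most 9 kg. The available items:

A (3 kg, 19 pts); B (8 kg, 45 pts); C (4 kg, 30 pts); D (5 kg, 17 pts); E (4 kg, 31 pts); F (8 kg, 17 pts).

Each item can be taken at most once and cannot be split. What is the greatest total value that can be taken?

This is a 0/1 knapsack; check combinations near the capacity.
- C+E: weight 4+4=8, value 30+31=61
- A+E: weight 3+4=7, value 19+31=50
- A+C: weight 3+4=7, value 19+30=49
- D+E: weight 5+4=9, value 17+31=48
- C+D: weight 4+5=9, value 30+17=47
Best: 61 pts.

61 pts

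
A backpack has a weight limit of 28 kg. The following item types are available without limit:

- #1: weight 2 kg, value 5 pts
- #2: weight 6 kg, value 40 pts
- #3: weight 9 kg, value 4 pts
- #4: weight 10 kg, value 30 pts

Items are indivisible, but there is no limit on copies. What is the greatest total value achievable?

Best value-per-unit is #2 at 40/6; filling with it alone gives 4×40 = 160.
Optimal mix: 2×#1 + 4×#2 → weight 28, value 170.

170 pts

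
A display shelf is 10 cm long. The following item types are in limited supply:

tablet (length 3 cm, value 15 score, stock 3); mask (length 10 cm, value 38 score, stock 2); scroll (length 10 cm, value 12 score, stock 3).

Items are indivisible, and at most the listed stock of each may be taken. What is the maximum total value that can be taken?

Top feasible selections:
- 3×tablet: length 9, value 45
- 1×mask: length 10, value 38
Best: 45 score.

45 score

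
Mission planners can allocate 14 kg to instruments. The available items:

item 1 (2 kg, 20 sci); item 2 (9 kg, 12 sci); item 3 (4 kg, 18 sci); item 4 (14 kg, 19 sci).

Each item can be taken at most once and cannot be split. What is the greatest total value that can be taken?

This is a 0/1 knapsack; check combinations near the capacity.
- item 1+item 3: mass 2+4=6, value 20+18=38
- item 1+item 2: mass 2+9=11, value 20+12=32
- item 2+item 3: mass 9+4=13, value 12+18=30
- item 1: mass 2, value 20
- item 4: mass 14, value 19
Best: 38 sci.

38 sci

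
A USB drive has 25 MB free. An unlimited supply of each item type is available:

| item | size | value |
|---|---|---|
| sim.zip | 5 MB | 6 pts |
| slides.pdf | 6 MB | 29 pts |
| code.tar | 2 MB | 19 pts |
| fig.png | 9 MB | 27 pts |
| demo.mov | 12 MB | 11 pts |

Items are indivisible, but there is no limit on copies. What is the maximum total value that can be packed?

228 pts

Best value-per-unit is code.tar at 19/2, and filling with it alone uses size 12×2=24. No mix of the others beats 12×19 = 228.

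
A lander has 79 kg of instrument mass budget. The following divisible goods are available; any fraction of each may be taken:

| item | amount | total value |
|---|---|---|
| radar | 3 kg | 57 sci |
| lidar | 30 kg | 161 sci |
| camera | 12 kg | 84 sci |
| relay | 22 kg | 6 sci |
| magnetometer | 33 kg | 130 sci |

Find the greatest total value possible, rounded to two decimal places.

Take in order of value per unit:
- radar (57/3 per unit): all 3 → value 57, running total 57.00
- camera (84/12 per unit): all 12 → value 84, running total 141.00
- lidar (161/30 per unit): all 30 → value 161, running total 302.00
- magnetometer (130/33 per unit): all 33 → value 130, running total 432.00
- relay (6/22 per unit): 1 of 22 → value 1×6/22 = 0.2727, running total 432.27
Total 432.27.

432.27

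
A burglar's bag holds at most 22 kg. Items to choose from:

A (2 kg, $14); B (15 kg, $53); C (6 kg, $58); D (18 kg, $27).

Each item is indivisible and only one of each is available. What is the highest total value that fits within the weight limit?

This is a 0/1 knapsack; check combinations near the capacity.
- B+C: weight 15+6=21, value 53+58=111
- A+C: weight 2+6=8, value 14+58=72
- A+B: weight 2+15=17, value 14+53=67
Best: $111.

$111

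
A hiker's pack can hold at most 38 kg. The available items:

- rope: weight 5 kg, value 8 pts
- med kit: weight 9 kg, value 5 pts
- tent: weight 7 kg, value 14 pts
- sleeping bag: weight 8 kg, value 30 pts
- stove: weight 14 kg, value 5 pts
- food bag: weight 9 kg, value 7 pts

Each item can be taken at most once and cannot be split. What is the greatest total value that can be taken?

This is a 0/1 knapsack; check combinations near the capacity.
- rope+med kit+tent+sleeping bag+food bag: weight 5+9+7+8+9=38, value 8+5+14+30+7=64
- rope+tent+sleeping bag+food bag: weight 5+7+8+9=29, value 8+14+30+7=59
- rope+med kit+tent+sleeping bag: weight 5+9+7+8=29, value 8+5+14+30=57
- rope+tent+sleeping bag+stove: weight 5+7+8+14=34, value 8+14+30+5=57
Best: 64 pts.

64 pts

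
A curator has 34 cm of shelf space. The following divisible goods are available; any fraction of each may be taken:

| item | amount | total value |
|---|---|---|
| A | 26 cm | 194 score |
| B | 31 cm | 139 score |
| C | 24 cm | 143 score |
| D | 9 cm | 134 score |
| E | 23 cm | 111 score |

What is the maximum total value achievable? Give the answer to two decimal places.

Take in order of value per unit:
- D (134/9 per unit): all 9 → value 134, running total 134.00
- A (194/26 per unit): 25 of 26 → value 25×194/26 = 186.5385, running total 320.54
Total 320.54.

320.54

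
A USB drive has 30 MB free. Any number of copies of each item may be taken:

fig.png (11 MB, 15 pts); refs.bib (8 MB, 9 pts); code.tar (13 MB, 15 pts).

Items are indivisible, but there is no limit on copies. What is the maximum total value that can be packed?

Best value-per-unit is fig.png at 15/11; filling with it alone gives 2×15 = 30.
Optimal mix: 2×fig.png + 1×refs.bib → size 30, value 39.

39 pts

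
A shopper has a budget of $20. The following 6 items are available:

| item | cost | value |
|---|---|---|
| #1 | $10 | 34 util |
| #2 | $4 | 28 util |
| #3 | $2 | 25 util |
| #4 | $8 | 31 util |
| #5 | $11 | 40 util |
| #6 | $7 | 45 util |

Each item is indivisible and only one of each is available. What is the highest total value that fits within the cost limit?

110 util

Check high-value combinations within $20:
- #3+#5+#6: cost 2+11+7=20, value 25+40+45=110
- #1+#3+#6: cost 10+2+7=19, value 34+25+45=104
- #2+#4+#6: cost 4+8+7=19, value 28+31+45=104
- #3+#4+#6: cost 2+8+7=17, value 25+31+45=101
Best: 110 util.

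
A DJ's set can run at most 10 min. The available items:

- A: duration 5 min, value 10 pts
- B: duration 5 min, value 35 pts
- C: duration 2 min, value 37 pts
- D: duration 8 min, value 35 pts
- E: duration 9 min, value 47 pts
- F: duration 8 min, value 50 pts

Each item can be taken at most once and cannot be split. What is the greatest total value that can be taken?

Check high-value combinations within 10 min:
- C+F: duration 2+8=10, value 37+50=87
- B+C: duration 5+2=7, value 35+37=72
- C+D: duration 2+8=10, value 37+35=72
- F: duration 8, value 50
- A+C: duration 5+2=7, value 10+37=47
Best: 87 pts.

87 pts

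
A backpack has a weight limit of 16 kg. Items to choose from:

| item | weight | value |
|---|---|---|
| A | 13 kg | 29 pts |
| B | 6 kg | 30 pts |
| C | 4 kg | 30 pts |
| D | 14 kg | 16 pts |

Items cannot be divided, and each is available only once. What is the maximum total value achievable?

Check high-value combinations within 16 kg:
- B+C: weight 6+4=10, value 30+30=60
- C: weight 4, value 30
- B: weight 6, value 30
- A: weight 13, value 29
- D: weight 14, value 16
Best: 60 pts.

60 pts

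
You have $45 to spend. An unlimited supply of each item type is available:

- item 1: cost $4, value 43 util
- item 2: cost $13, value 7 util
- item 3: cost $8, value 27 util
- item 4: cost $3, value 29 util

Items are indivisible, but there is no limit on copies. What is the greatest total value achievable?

474 util

Best value-per-unit is item 1 at 43/4; filling with it alone gives 11×43 = 473.
Optimal mix: 9×item 1 + 3×item 4 → cost 45, value 474.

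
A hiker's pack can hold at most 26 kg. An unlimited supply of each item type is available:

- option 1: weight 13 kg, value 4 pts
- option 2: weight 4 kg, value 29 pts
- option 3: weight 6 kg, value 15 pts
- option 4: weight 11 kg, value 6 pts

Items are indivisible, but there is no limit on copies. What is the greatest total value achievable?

174 pts

Best value-per-unit is option 2 at 29/4, and filling with it alone uses weight 6×4=24. No mix of the others beats 6×29 = 174.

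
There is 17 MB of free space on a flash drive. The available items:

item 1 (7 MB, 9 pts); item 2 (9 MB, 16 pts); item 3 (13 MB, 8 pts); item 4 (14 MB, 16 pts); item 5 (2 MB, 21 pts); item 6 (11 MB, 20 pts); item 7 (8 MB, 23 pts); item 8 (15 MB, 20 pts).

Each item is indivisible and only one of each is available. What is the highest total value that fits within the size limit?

53 pts

Check high-value combinations within 17 MB:
- item 1+item 5+item 7: size 7+2+8=17, value 9+21+23=53
- item 5+item 7: size 2+8=10, value 21+23=44
- item 5+item 6: size 2+11=13, value 21+20=41
- item 5+item 8: size 2+15=17, value 21+20=41
- item 2+item 7: size 9+8=17, value 16+23=39
Best: 53 pts.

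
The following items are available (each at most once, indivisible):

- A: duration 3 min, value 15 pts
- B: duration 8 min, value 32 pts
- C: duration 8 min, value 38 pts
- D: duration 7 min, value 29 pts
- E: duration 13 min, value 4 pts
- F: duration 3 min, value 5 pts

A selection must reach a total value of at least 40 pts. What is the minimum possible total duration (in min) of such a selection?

10

Subsets with value ≥ 40, sorted by total duration:
- A+D: duration 10, value 44
- A+C: duration 11, value 53
- A+B: duration 11, value 47
Minimum duration: 10 min.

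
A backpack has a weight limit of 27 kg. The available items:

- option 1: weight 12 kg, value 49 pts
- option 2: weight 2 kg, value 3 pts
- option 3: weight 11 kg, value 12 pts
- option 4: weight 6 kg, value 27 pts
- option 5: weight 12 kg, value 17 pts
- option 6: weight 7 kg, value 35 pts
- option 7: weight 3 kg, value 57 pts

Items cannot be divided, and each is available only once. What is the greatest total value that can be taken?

144 pts

This is a 0/1 knapsack; check combinations near the capacity.
- option 1+option 2+option 6+option 7: weight 12+2+7+3=24, value 49+3+35+57=144
- option 1+option 6+option 7: weight 12+7+3=22, value 49+35+57=141
- option 1+option 2+option 4+option 7: weight 12+2+6+3=23, value 49+3+27+57=136
- option 1+option 4+option 7: weight 12+6+3=21, value 49+27+57=133
Best: 144 pts.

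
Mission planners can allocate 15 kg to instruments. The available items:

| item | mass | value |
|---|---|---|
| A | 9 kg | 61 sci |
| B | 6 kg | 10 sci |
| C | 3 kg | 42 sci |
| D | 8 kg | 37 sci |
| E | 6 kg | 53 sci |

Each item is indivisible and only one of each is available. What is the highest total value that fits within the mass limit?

114 sci

Check high-value combinations within 15 kg:
- A+E: mass 9+6=15, value 61+53=114
- B+C+E: mass 6+3+6=15, value 10+42+53=105
- A+C: mass 9+3=12, value 61+42=103
Best: 114 sci.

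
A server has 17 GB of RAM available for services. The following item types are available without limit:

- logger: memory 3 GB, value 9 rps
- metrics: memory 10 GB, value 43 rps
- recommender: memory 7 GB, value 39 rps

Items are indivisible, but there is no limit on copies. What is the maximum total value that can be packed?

87 rps

Best value-per-unit is recommender at 39/7; filling with it alone gives 2×39 = 78.
Optimal mix: 1×logger + 2×recommender → memory 17, value 87.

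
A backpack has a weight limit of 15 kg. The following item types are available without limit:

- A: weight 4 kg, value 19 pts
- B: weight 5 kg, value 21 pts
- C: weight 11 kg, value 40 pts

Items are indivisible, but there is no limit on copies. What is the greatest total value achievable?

63 pts

Best value-per-unit is A at 19/4; filling with it alone gives 3×19 = 57.
Optimal mix: 3×B → weight 15, value 63.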